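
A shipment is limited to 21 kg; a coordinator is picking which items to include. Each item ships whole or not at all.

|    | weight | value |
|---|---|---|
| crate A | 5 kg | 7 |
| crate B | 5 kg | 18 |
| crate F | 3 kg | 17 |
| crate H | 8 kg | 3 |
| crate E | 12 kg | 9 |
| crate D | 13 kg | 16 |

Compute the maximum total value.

51

This is a 0-1 knapsack instance.
Allowing fractional choices, the relaxed optimum would be about 51.8, but items are indivisible.
crate B + crate F + crate D: weight 5 + 3 + 13 = 21 ≤ 21, value 18 + 17 + 16 = 51.
crate A + crate B + crate F + crate H: weight 5 + 5 + 3 + 8 = 21 ≤ 21, value 7 + 18 + 17 + 3 = 45.
crate B + crate F + crate E: weight 5 + 3 + 12 = 20 ≤ 21, value 18 + 17 + 9 = 44.
Best is crate B, crate F, and crate D with total value 51.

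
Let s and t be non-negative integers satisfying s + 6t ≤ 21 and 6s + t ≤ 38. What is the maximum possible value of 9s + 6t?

Relaxing integrality, the LP optimum is 68.31 at (s,t) = (5.91, 2.51), which is not an integer point.
(s,t)=(6,2): 1·6+6·2=18≤21, 6·6+1·2=38≤38, objective 66.
(s,t)=(6,1): 1·6+6·1=12≤21, 6·6+1·1=37≤38, objective 60.
No feasible integer point exceeds 66.

66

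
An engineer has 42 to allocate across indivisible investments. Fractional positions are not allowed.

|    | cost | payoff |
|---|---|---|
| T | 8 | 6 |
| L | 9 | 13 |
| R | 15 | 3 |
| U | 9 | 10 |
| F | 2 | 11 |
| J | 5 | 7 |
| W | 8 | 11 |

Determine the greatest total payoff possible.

58

This is a 0-1 knapsack instance.
T + L + U + F + J + W: cost 8 + 9 + 9 + 2 + 5 + 8 = 41 ≤ 42, payoff 6 + 13 + 10 + 11 + 7 + 11 = 58.
L + U + F + J + W: cost 9 + 9 + 2 + 5 + 8 = 33 ≤ 42, payoff 13 + 10 + 11 + 7 + 11 = 52.
Best is T, L, U, F, J, and W with total payoff 58.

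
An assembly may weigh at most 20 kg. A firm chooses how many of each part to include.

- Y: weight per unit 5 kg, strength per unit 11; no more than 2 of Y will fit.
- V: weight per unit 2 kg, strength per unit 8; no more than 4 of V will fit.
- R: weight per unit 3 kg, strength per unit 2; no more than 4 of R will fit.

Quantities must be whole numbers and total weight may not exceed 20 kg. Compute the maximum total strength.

54

Take 2×Y and 4×V: weight 18 ≤ 20, strength 2·11 + 4·8 = 54.
V has the best ratio (8/2) and is taken to its limit of 4; remaining capacity is filled optimally with the others.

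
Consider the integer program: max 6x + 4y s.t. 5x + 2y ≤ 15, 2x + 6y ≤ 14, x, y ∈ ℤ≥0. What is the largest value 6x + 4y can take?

18

(x,y)=(3,0): 5·3+2·0=15≤15, 2·3+6·0=6≤14, objective 18.
(x,y)=(2,1): 5·2+2·1=12≤15, 2·2+6·1=10≤14, objective 16.
The best lattice point is (3,0), giving 18.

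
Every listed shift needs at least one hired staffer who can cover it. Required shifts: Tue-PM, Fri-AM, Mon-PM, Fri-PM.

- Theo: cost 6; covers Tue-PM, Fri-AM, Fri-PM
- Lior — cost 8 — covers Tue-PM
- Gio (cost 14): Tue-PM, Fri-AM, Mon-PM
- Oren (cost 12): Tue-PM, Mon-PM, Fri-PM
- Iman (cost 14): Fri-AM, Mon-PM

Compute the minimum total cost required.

18

Choose Theo and Oren: together they cover Tue-PM, Fri-AM, Mon-PM, Fri-PM — every shift.
Total cost: 6 + 12 = 18.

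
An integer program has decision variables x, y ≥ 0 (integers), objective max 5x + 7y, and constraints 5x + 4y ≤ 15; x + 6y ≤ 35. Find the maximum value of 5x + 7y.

(x,y)=(0,3) is feasible, giving 21.
(x,y)=(1,2) is feasible, giving 19.
(x,y)=(0,2) is feasible, giving 14.
No feasible integer point exceeds 21.

21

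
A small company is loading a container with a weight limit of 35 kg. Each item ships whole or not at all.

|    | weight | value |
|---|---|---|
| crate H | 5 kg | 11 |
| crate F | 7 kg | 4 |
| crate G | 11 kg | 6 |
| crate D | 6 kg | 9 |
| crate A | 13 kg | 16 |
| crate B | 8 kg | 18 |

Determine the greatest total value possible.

crate H + crate D + crate A + crate B: weight 5 + 6 + 13 + 8 = 32 ≤ 35, value 11 + 9 + 16 + 18 = 54.
crate H + crate F + crate A + crate B: weight 5 + 7 + 13 + 8 = 33 ≤ 35, value 11 + 4 + 16 + 18 = 49.
crate F + crate D + crate A + crate B: weight 7 + 6 + 13 + 8 = 34 ≤ 35, value 4 + 9 + 16 + 18 = 47.
Best is crate H, crate D, crate A, and crate B with total value 54.

54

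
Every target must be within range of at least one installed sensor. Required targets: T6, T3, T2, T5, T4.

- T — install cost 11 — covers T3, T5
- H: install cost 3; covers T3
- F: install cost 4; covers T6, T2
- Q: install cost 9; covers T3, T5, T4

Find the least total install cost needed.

This is a weighted set-cover instance.
Choose F and Q: together they cover T6, T3, T2, T5, T4 — every target.
Total install cost: 4 + 9 = 13.

13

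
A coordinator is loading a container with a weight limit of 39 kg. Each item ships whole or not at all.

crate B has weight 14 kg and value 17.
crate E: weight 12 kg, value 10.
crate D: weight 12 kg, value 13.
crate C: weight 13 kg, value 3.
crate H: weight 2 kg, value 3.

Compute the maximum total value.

Allowing fractional choices, the relaxed optimum would be about 42.2, but items are indivisible.
crate B + crate D + crate C: weight 14 + 12 + 13 = 39 ≤ 39, value 17 + 13 + 3 = 33.
crate B + crate E + crate D: weight 14 + 12 + 12 = 38 ≤ 39, value 17 + 10 + 13 = 40.
crate B + crate D + crate H: weight 14 + 12 + 2 = 28 ≤ 39, value 17 + 13 + 3 = 33.
Best is crate B, crate E, and crate D with total value 40.

40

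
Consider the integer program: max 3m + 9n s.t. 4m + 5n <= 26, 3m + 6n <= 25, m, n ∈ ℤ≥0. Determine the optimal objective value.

(m,n)=(0,4) is feasible, giving 36.
(m,n)=(1,3) is feasible, giving 30.
(m,n)=(0,3) is feasible, giving 27.
The best lattice point is (0,4), giving 36.

36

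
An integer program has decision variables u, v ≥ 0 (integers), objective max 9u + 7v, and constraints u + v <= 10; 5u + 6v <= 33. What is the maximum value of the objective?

The continuous relaxation peaks at (6.6, 0) with value 59.40; rounding to a feasible lattice point costs some objective.
(u,v)=(6,0): 1·6+1·0=6≤10, 5·6+6·0=30≤33, objective 54.
(u,v)=(5,1): 1·5+1·1=6≤10, 5·5+6·1=31≤33, objective 52.
(u,v)=(5,0): 1·5+1·0=5≤10, 5·5+6·0=25≤33, objective 45.
Maximum is 54 at (u,v)=(6,0).

54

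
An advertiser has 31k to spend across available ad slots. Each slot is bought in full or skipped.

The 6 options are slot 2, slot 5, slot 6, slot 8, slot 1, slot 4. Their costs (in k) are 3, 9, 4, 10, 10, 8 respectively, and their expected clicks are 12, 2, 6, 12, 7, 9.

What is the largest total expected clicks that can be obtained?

40

slot 2 + slot 8 + slot 1 + slot 4: cost 3 + 10 + 10 + 8 = 31 ≤ 31, expected clicks 12 + 12 + 7 + 9 = 40.
slot 2 + slot 6 + slot 8 + slot 4: cost 3 + 4 + 10 + 8 = 25 ≤ 31, expected clicks 12 + 6 + 12 + 9 = 39.
slot 2 + slot 6 + slot 8 + slot 1: cost 3 + 4 + 10 + 10 = 27 ≤ 31, expected clicks 12 + 6 + 12 + 7 = 37.
Best is slot 2, slot 8, slot 1, and slot 4 with total expected clicks 40.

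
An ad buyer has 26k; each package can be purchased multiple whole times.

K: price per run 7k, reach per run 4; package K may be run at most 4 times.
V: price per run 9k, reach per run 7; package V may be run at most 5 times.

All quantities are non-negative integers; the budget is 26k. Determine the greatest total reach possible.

18

Take 1×K and 2×V: price 25 ≤ 26, reach 1·4 + 2·7 = 18.
No other integer combination yields more.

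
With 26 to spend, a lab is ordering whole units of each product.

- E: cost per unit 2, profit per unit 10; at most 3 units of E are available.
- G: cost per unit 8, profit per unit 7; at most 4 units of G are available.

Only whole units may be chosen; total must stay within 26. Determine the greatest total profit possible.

E has the best ratio (10/2); taking only E gives at most 3×10 = 30 (stopped by the supply cap of 3).
Mixing does better — 3×E and 2×G: cost 22 ≤ 26, profit 3·10 + 2·7 = 44.

44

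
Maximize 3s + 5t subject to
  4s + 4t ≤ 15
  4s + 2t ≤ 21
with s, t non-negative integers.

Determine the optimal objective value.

15

The continuous relaxation peaks at (0, 3.75) with value 18.75; rounding to a feasible lattice point costs some objective.
(s,t)=(0,3): 4·0+4·3=12≤15, 4·0+2·3=6≤21, objective 15.
(s,t)=(1,2): 4·1+4·2=12≤15, 4·1+2·2=8≤21, objective 13.
(s,t)=(0,2): 4·0+4·2=8≤15, 4·0+2·2=4≤21, objective 10.
Maximum is 15 at (s,t)=(0,3).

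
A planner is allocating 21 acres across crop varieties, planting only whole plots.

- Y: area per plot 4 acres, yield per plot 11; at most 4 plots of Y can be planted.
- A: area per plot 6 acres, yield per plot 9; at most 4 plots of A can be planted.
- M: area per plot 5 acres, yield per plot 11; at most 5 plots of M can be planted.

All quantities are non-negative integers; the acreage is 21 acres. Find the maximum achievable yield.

4×Y and 1×M: area 21 ≤ 21, yield 4·11 + 1·11 = 55.
4×M: area 20 ≤ 21, yield 4·11 = 44.
Best is 55.

55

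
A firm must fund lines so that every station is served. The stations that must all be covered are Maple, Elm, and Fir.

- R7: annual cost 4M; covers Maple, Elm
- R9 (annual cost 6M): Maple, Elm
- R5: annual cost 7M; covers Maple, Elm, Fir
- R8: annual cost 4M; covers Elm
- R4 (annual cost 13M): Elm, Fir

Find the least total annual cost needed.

7

This is an integer covering problem.
The greedy cost-per-new-station heuristic would pick R7 and R5 for 11, but a cheaper cover exists.
R5 alone covers Maple, Elm, Fir — every station.
Total annual cost: 7.
No cover costs less than 7.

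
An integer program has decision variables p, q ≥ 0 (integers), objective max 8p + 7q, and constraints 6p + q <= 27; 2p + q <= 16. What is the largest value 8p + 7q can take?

(p,q)=(0,16): 6·0+1·16=16≤27, 2·0+1·16=16≤16, objective 112.
(p,q)=(0,15): 6·0+1·15=15≤27, 2·0+1·15=15≤16, objective 105.
No feasible integer point exceeds 112.

112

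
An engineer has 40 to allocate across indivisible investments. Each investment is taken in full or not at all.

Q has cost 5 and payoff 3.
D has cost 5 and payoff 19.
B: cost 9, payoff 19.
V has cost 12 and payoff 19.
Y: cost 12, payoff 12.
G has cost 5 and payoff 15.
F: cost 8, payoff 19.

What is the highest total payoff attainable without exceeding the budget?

This is an integer program with binary decision variables.
D + B + Y + G + F: cost 5 + 9 + 12 + 5 + 8 = 39 ≤ 40, payoff 19 + 19 + 12 + 15 + 19 = 84.
Q + D + B + V + F: cost 5 + 5 + 9 + 12 + 8 = 39 ≤ 40, payoff 3 + 19 + 19 + 19 + 19 = 79.
D + B + V + G + F: cost 5 + 9 + 12 + 5 + 8 = 39 ≤ 40, payoff 19 + 19 + 19 + 15 + 19 = 91.
Best is D, B, V, G, and F with total payoff 91.

91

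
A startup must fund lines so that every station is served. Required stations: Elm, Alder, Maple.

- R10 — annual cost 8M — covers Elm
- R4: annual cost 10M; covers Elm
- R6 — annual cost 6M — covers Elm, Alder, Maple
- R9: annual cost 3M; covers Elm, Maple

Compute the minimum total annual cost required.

This is an integer covering problem.
R6 alone covers Elm, Alder, Maple — every station.
Total annual cost: 6.

6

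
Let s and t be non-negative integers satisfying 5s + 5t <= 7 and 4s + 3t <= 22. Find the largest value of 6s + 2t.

6

The continuous relaxation peaks at (1.4, 0) with value 8.40; rounding to a feasible lattice point costs some objective.
(s,t)=(1,0): 5·1+5·0=5≤7, 4·1+3·0=4≤22, objective 6.
(s,t)=(0,1): 5·0+5·1=5≤7, 4·0+3·1=3≤22, objective 2.
(s,t)=(0,0): 5·0+5·0=0≤7, 4·0+3·0=0≤22, objective 0.
No feasible integer point exceeds 6.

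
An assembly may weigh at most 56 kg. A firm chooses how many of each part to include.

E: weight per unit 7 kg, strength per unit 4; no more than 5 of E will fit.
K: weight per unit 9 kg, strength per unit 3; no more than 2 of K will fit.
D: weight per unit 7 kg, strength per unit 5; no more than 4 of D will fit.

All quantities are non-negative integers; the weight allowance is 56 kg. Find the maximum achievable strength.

36

Take 4×E and 4×D: weight 56 ≤ 56, strength 4·4 + 4·5 = 36.
D has the best ratio (5/7) and is taken to its limit of 4; remaining capacity is filled optimally with the others.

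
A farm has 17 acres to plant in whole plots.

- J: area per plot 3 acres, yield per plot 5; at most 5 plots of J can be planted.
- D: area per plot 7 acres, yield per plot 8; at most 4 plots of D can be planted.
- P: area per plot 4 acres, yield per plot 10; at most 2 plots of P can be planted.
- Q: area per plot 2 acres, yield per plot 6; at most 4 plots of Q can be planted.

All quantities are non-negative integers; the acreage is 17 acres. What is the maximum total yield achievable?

44

2×P and 4×Q: area 16 ≤ 17, yield 2·10 + 4·6 = 44.
1×J, 2×P, and 3×Q: area 17 ≤ 17, yield 1·5 + 2·10 + 3·6 = 43.
Best is 44.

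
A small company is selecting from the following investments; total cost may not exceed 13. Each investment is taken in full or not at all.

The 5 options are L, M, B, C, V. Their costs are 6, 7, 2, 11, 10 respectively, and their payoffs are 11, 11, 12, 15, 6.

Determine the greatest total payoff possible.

L + B: cost 6 + 2 = 8 ≤ 13, payoff 11 + 12 = 23.
B + C: cost 2 + 11 = 13 ≤ 13, payoff 12 + 15 = 27.
M + B: cost 7 + 2 = 9 ≤ 13, payoff 11 + 12 = 23.
Best is B and C with total payoff 27.

27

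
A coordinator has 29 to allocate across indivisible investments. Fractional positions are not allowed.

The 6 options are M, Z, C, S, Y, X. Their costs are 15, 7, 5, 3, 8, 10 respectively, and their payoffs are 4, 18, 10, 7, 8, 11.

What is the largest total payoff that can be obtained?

46

Allowing fractional choices, the relaxed optimum would be about 50.0, but investments are indivisible.
Z + C + S + X: cost 7 + 5 + 3 + 10 = 25 ≤ 29, payoff 18 + 10 + 7 + 11 = 46.
Z + C + S + Y: cost 7 + 5 + 3 + 8 = 23 ≤ 29, payoff 18 + 10 + 7 + 8 = 43.
Z + S + Y + X: cost 7 + 3 + 8 + 10 = 28 ≤ 29, payoff 18 + 7 + 8 + 11 = 44.
Best is Z, C, S, and X with total payoff 46.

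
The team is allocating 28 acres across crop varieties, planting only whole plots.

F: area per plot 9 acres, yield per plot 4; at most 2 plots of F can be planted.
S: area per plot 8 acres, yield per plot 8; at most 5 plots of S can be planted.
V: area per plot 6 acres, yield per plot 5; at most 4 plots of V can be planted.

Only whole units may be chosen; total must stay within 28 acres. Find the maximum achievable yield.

26

3×S: area 24 ≤ 28, yield 3·8 = 24.
2×S and 2×V: area 28 ≤ 28, yield 2·8 + 2·5 = 26.
Best is 26.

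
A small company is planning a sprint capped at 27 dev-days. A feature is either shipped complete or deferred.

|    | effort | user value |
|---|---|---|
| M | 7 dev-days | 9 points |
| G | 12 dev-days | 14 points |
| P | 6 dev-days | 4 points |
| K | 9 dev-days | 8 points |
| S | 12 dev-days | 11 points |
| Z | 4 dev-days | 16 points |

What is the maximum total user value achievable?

Allowing fractional choices, the relaxed optimum would be about 42.7, but features are indivisible.
M + P + K + Z: effort 7 + 6 + 9 + 4 = 26 ≤ 27, user value 9 + 4 + 8 + 16 = 37.
G + K + Z: effort 12 + 9 + 4 = 25 ≤ 27, user value 14 + 8 + 16 = 38.
M + G + Z: effort 7 + 12 + 4 = 23 ≤ 27, user value 9 + 14 + 16 = 39.
Best is M, G, and Z with total user value 39.

39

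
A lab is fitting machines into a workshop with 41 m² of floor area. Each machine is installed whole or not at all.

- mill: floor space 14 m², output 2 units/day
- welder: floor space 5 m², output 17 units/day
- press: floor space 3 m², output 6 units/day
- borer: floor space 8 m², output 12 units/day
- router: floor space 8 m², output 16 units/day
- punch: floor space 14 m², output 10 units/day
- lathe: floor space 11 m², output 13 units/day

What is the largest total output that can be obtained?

Allowing fractional choices, the relaxed optimum would be about 68.3, but machines are indivisible.
welder + press + router + punch + lathe: floor space 5 + 3 + 8 + 14 + 11 = 41 ≤ 41, output 17 + 6 + 16 + 10 + 13 = 62.
welder + press + borer + router + punch: floor space 5 + 3 + 8 + 8 + 14 = 38 ≤ 41, output 17 + 6 + 12 + 16 + 10 = 61.
welder + press + borer + router + lathe: floor space 5 + 3 + 8 + 8 + 11 = 35 ≤ 41, output 17 + 6 + 12 + 16 + 13 = 64.
Best is welder, press, borer, router, and lathe with total output 64.

64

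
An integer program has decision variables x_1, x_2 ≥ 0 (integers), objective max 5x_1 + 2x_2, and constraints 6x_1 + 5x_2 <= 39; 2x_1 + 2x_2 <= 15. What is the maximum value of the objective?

30

The continuous relaxation peaks at (6.5, 0) with value 32.50; rounding to a feasible lattice point costs some objective.
(x_1,x_2)=(6,0): 6·6+5·0=36≤39, 2·6+2·0=12≤15, objective 30.
(x_1,x_2)=(5,1): 6·5+5·1=35≤39, 2·5+2·1=12≤15, objective 27.
(x_1,x_2)=(5,0): 6·5+5·0=30≤39, 2·5+2·0=10≤15, objective 25.
The best lattice point is (6,0), giving 30.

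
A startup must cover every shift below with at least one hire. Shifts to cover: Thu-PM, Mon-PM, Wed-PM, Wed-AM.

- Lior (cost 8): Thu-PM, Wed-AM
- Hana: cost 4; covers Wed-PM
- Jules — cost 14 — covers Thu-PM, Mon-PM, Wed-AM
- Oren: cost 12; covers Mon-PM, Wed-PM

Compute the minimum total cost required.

The greedy cost-per-new-shift heuristic would pick Lior, Hana, and Oren for 24, but a cheaper cover exists.
Choose Hana and Jules: together they cover Thu-PM, Mon-PM, Wed-PM, Wed-AM — every shift.
Total cost: 4 + 14 = 18.
No cover costs less than 18.

18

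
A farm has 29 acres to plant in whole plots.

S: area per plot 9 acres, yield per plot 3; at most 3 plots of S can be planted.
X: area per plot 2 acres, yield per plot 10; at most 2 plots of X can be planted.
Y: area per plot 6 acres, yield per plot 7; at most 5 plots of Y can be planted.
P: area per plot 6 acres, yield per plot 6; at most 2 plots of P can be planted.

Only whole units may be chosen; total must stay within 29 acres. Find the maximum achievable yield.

48

2×X, 3×Y, and 1×P: area 28 ≤ 29, yield 2·10 + 3·7 + 1·6 = 47.
2×X and 4×Y: area 28 ≤ 29, yield 2·10 + 4·7 = 48.
Best is 48.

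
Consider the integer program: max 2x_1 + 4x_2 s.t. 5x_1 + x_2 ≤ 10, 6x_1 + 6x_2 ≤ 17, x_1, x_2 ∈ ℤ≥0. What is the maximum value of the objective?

8

(x_1,x_2)=(0,2) is feasible, giving 8.
(x_1,x_2)=(1,1) is feasible, giving 6.
The best lattice point is (0,2), giving 8.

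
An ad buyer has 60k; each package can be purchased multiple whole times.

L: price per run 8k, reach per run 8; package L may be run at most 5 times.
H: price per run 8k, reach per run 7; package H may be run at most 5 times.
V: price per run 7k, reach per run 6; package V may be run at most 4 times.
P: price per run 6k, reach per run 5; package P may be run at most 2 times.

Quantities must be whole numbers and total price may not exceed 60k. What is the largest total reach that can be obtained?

57

5×L, 1×H, and 2×P: price 60 ≤ 60, reach 5·8 + 1·7 + 2·5 = 57.
5×L, 2×V, and 1×P: price 60 ≤ 60, reach 5·8 + 2·6 + 1·5 = 57.
Best is 57.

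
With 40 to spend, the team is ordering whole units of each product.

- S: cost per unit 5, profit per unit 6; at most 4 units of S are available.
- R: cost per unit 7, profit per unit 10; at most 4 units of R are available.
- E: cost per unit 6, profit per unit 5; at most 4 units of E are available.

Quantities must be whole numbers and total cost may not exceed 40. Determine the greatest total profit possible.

R has the best ratio (10/7); taking only R gives at most 4×10 = 40 (stopped by the supply cap of 4).
Mixing does better — 2×S and 4×R: cost 38 ≤ 40, profit 2·6 + 4·10 = 52.

52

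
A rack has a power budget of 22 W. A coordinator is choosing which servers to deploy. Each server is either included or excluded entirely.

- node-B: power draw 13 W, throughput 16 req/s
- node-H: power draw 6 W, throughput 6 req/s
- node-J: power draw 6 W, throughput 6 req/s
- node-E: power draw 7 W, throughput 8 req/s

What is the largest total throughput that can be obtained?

24

node-B + node-H: power draw 13 + 6 = 19 ≤ 22, throughput 16 + 6 = 22.
node-B + node-E: power draw 13 + 7 = 20 ≤ 22, throughput 16 + 8 = 24.
node-B + node-J: power draw 13 + 6 = 19 ≤ 22, throughput 16 + 6 = 22.
Best is node-B and node-E with total throughput 24.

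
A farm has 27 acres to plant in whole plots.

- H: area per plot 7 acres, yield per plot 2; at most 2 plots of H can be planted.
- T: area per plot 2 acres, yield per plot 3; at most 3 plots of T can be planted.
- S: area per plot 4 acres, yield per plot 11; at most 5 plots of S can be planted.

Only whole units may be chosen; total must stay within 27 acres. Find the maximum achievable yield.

64

This is a bounded integer knapsack.
Take 3×T and 5×S: area 26 ≤ 27, yield 3·3 + 5·11 = 64.
S has the best ratio (11/4) and is taken to its limit of 5; remaining capacity is filled optimally with the others.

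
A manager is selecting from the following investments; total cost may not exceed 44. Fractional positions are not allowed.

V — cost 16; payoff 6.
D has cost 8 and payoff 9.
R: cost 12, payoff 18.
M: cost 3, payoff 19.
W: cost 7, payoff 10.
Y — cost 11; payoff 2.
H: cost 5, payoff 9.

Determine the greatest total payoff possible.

Allowing fractional choices, the relaxed optimum would be about 68.4, but investments are indivisible.
V + R + M + W + H: cost 16 + 12 + 3 + 7 + 5 = 43 ≤ 44, payoff 6 + 18 + 19 + 10 + 9 = 62.
V + D + R + M + H: cost 16 + 8 + 12 + 3 + 5 = 44 ≤ 44, payoff 6 + 9 + 18 + 19 + 9 = 61.
D + R + M + W + H: cost 8 + 12 + 3 + 7 + 5 = 35 ≤ 44, payoff 9 + 18 + 19 + 10 + 9 = 65.
Best is D, R, M, W, and H with total payoff 65.

65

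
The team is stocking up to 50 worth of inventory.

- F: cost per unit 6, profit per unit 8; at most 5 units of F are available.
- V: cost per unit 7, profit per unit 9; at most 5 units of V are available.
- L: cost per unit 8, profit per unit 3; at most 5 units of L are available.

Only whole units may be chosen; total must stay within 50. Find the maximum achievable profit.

This is a bounded integer knapsack.
3×F and 4×V: cost 46 ≤ 50, profit 3·8 + 4·9 = 60.
2×F and 5×V: cost 47 ≤ 50, profit 2·8 + 5·9 = 61.
Best is 61.

61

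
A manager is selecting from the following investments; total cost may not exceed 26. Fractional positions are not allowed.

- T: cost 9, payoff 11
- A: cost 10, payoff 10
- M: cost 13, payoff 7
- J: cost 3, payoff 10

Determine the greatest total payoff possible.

Allowing fractional choices, the relaxed optimum would be about 33.2, but investments are indivisible.
T + A + J: cost 9 + 10 + 3 = 22 ≤ 26, payoff 11 + 10 + 10 = 31.
T + M + J: cost 9 + 13 + 3 = 25 ≤ 26, payoff 11 + 7 + 10 = 28.
Best is T, A, and J with total payoff 31.

31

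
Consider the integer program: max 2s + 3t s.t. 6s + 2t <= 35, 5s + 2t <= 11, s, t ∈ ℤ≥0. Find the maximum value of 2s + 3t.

The continuous relaxation peaks at (0, 5.5) with value 16.50; rounding to a feasible lattice point costs some objective.
(s,t)=(0,5): 6·0+2·5=10≤35, 5·0+2·5=10≤11, objective 15.
(s,t)=(0,4): 6·0+2·4=8≤35, 5·0+2·4=8≤11, objective 12.
The best lattice point is (0,5), giving 15.

15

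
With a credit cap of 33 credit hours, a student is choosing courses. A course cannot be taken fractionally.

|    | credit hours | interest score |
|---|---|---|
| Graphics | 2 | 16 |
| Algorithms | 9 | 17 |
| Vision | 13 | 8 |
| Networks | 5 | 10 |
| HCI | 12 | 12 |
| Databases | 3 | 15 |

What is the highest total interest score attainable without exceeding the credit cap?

70

Take Graphics, Algorithms, Networks, HCI, and Databases: credit hours 2 + 9 + 5 + 12 + 3 = 31 ≤ 33, interest score 16 + 17 + 10 + 12 + 15 = 70.
No other feasible combination does better.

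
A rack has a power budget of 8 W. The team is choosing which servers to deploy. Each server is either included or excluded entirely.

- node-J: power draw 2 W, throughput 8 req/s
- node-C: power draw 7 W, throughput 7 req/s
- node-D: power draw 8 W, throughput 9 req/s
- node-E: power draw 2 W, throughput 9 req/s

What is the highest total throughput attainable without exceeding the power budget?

17

Allowing fractional choices, the relaxed optimum would be about 21.5, but servers are indivisible.
node-E: power draw 2 ≤ 8, throughput 9.
node-D: power draw 8 ≤ 8, throughput 9.
node-J + node-E: power draw 2 + 2 = 4 ≤ 8, throughput 8 + 9 = 17.
Best is node-J and node-E with total throughput 17.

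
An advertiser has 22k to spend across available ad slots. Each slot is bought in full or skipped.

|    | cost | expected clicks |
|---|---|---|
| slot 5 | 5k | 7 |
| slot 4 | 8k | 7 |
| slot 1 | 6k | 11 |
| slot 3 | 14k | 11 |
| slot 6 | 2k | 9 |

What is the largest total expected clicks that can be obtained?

slot 5 + slot 4 + slot 1 + slot 6: cost 5 + 8 + 6 + 2 = 21 ≤ 22, expected clicks 7 + 7 + 11 + 9 = 34.
slot 1 + slot 3 + slot 6: cost 6 + 14 + 2 = 22 ≤ 22, expected clicks 11 + 11 + 9 = 31.
Best is slot 5, slot 4, slot 1, and slot 6 with total expected clicks 34.

34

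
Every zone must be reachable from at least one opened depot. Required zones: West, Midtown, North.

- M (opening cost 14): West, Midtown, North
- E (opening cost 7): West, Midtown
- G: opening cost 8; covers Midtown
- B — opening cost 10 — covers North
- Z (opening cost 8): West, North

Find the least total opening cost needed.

This is an integer covering problem.
The greedy cost-per-new-zone heuristic would pick E and Z for 15, but a cheaper cover exists.
M alone covers West, Midtown, North — every zone.
Total opening cost: 14.
No cover costs less than 14.

14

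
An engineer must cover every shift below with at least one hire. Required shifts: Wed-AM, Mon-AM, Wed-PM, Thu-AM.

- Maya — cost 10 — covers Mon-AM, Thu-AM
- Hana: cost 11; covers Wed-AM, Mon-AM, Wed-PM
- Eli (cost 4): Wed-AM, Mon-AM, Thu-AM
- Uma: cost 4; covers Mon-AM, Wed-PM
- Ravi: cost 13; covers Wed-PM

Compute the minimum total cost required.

Choose Eli and Uma: together they cover Wed-AM, Mon-AM, Wed-PM, Thu-AM — every shift.
Total cost: 4 + 4 = 8.
No cover costs less than 8.

8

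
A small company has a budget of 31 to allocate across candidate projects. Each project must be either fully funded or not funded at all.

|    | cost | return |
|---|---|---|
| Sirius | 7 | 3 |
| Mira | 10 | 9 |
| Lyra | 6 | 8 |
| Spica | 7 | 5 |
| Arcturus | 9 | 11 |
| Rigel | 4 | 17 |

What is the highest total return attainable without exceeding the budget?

Allowing fractional choices, the relaxed optimum would be about 46.4, but projects are indivisible.
Lyra + Spica + Arcturus + Rigel: cost 6 + 7 + 9 + 4 = 26 ≤ 31, return 8 + 5 + 11 + 17 = 41.
Mira + Spica + Arcturus + Rigel: cost 10 + 7 + 9 + 4 = 30 ≤ 31, return 9 + 5 + 11 + 17 = 42.
Mira + Lyra + Arcturus + Rigel: cost 10 + 6 + 9 + 4 = 29 ≤ 31, return 9 + 8 + 11 + 17 = 45.
Best is Mira, Lyra, Arcturus, and Rigel with total return 45.

45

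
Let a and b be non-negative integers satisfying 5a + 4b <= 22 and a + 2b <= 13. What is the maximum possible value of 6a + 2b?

24

Relaxing integrality, the LP optimum is 26.40 at (a,b) = (4.4, 0), which is not an integer point.
(a,b)=(4,0): 5·4+4·0=20≤22, 1·4+2·0=4≤13, objective 24.
(a,b)=(3,1): 5·3+4·1=19≤22, 1·3+2·1=5≤13, objective 20.
The best lattice point is (4,0), giving 24.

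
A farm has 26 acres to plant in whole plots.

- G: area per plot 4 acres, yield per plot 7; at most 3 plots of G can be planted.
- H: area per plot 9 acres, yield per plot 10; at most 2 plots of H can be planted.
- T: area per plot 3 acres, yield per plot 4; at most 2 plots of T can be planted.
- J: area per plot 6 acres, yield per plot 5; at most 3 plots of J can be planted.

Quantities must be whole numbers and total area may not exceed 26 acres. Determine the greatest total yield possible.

35

3×G, 1×H, and 1×T: area 24 ≤ 26, yield 3·7 + 1·10 + 1·4 = 35.
2×G and 2×H: area 26 ≤ 26, yield 2·7 + 2·10 = 34.
Best is 35.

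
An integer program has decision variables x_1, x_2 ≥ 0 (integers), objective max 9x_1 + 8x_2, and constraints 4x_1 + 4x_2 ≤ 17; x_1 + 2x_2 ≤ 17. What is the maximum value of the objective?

36

Relaxing integrality, the LP optimum is 38.25 at (x_1,x_2) = (4.25, 0), which is not an integer point.
(x_1,x_2)=(4,0): 4·4+4·0=16≤17, 1·4+2·0=4≤17, objective 36.
(x_1,x_2)=(3,1): 4·3+4·1=16≤17, 1·3+2·1=5≤17, objective 35.
Maximum is 36 at (x_1,x_2)=(4,0).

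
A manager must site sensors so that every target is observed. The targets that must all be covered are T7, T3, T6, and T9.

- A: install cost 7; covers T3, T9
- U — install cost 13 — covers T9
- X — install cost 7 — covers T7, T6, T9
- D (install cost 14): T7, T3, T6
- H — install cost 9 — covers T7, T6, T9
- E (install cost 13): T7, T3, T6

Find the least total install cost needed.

Choose A and X: together they cover T7, T3, T6, T9 — every target.
Total install cost: 7 + 7 = 14.

14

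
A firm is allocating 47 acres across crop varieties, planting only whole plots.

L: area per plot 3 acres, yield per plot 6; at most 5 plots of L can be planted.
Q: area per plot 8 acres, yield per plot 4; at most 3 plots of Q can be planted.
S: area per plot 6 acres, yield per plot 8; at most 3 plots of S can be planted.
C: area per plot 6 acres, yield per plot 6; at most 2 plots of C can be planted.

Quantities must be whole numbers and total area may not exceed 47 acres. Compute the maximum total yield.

66

This is a bounded integer knapsack.
5×L, 1×Q, 3×S, and 1×C: area 47 ≤ 47, yield 5·6 + 1·4 + 3·8 + 1·6 = 64.
5×L, 3×S, and 2×C: area 45 ≤ 47, yield 5·6 + 3·8 + 2·6 = 66.
Best is 66.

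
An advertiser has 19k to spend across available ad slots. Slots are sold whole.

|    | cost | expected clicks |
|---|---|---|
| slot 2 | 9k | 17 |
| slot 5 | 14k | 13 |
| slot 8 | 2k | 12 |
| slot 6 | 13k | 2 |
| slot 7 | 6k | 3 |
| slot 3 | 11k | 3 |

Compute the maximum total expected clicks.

Take slot 2, slot 8, and slot 7: cost 9 + 2 + 6 = 17 ≤ 19, expected clicks 17 + 12 + 3 = 32.
No other feasible combination does better.

32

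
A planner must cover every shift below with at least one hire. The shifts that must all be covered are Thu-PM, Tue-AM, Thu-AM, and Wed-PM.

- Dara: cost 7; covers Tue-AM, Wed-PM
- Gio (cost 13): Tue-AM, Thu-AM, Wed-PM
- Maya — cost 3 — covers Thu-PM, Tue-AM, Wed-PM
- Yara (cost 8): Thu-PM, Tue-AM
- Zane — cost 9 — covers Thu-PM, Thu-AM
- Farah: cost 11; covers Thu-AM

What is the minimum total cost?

12

Choose Maya and Zane: together they cover Thu-PM, Tue-AM, Thu-AM, Wed-PM — every shift.
Total cost: 3 + 9 = 12.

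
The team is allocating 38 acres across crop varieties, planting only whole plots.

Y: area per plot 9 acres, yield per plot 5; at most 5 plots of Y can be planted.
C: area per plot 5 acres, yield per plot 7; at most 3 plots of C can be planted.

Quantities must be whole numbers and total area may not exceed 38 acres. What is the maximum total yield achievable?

2×Y and 3×C: area 33 ≤ 38, yield 2·5 + 3·7 = 31.
3×Y and 2×C: area 37 ≤ 38, yield 3·5 + 2·7 = 29.
Best is 31.

31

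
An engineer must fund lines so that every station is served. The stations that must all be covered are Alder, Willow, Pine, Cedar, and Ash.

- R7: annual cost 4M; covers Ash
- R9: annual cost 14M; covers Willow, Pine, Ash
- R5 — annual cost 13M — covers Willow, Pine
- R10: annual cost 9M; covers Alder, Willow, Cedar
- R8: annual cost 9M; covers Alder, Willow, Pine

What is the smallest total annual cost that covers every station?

This is a weighted set-cover instance.
Choose R7, R10, and R8: together they cover Alder, Willow, Pine, Cedar, Ash — every station.
Total annual cost: 4 + 9 + 9 = 22.
No cover costs less than 22.

22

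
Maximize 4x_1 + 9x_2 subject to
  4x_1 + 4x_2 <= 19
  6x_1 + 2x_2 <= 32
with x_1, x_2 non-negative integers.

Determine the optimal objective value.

The continuous relaxation peaks at (0, 4.75) with value 42.75; rounding to a feasible lattice point costs some objective.
(x_1,x_2)=(0,4) is feasible, giving 36.
(x_1,x_2)=(1,3) is feasible, giving 31.
The best lattice point is (0,4), giving 36.

36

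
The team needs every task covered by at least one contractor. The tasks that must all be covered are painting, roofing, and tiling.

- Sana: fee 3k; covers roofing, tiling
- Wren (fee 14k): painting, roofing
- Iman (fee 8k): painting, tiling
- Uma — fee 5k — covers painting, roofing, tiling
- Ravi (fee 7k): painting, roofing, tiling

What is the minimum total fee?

5

The greedy cost-per-new-task heuristic would pick Sana and Uma for 8, but a cheaper cover exists.
Uma alone covers painting, roofing, tiling — every task.
Total fee: 5.
No cover costs less than 5.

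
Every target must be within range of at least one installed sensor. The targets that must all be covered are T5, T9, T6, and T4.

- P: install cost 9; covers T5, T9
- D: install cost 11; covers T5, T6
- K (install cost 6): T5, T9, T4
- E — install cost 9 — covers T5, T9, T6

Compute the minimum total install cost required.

15

Choose K and E: together they cover T5, T9, T6, T4 — every target.
Total install cost: 6 + 9 = 15.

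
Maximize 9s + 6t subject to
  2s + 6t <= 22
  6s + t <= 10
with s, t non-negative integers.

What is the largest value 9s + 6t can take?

(s,t)=(1,3) is feasible, giving 27.
(s,t)=(1,2) is feasible, giving 21.
(s,t)=(0,3) is feasible, giving 18.
No feasible integer point exceeds 27.

27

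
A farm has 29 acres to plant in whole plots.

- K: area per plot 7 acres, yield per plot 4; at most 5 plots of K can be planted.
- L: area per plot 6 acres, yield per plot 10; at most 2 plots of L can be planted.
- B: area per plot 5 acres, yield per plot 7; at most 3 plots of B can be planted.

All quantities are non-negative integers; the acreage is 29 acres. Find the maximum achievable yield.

2×L and 3×B: area 27 ≤ 29, yield 2·10 + 3·7 = 41.
1×K, 2×L, and 2×B: area 29 ≤ 29, yield 1·4 + 2·10 + 2·7 = 38.
Best is 41.

41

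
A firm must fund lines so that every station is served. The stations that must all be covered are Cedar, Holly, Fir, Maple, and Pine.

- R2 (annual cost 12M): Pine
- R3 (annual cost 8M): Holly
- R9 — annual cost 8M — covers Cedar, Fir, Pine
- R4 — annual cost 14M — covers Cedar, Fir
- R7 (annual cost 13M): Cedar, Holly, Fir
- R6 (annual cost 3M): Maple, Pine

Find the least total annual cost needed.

16

Choose R7 and R6: together they cover Cedar, Holly, Fir, Maple, Pine — every station.
Total annual cost: 13 + 3 = 16.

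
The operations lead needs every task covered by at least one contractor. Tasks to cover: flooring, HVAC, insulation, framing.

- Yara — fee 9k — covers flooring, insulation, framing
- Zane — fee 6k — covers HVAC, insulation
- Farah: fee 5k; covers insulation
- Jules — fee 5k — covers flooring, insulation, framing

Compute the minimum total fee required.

This is a weighted set-cover instance.
Choose Zane and Jules: together they cover flooring, HVAC, insulation, framing — every task.
Total fee: 6 + 5 = 11.

11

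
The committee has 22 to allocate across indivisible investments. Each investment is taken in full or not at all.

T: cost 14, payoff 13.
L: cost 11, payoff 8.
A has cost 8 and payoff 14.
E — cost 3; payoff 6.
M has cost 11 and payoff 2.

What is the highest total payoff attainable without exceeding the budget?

28

Allowing fractional choices, the relaxed optimum would be about 30.2, but investments are indivisible.
T + A: cost 14 + 8 = 22 ≤ 22, payoff 13 + 14 = 27.
L + A + E: cost 11 + 8 + 3 = 22 ≤ 22, payoff 8 + 14 + 6 = 28.
Best is L, A, and E with total payoff 28.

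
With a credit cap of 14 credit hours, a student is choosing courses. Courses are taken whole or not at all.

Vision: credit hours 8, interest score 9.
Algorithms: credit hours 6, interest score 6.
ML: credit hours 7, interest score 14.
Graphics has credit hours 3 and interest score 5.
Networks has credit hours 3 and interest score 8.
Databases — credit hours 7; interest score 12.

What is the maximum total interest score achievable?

This is a 0-1 knapsack instance.
Graphics + Networks + Databases: credit hours 3 + 3 + 7 = 13 ≤ 14, interest score 5 + 8 + 12 = 25.
ML + Databases: credit hours 7 + 7 = 14 ≤ 14, interest score 14 + 12 = 26.
ML + Graphics + Networks: credit hours 7 + 3 + 3 = 13 ≤ 14, interest score 14 + 5 + 8 = 27.
Best is ML, Graphics, and Networks with total interest score 27.

27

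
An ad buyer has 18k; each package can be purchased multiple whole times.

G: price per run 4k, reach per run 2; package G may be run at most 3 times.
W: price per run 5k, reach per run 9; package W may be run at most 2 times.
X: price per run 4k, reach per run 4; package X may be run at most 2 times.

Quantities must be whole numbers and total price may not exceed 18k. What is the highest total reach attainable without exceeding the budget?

26

2×W and 2×X: price 18 ≤ 18, reach 2·9 + 2·4 = 26.
1×G, 2×W, and 1×X: price 18 ≤ 18, reach 1·2 + 2·9 + 1·4 = 24.
Best is 26.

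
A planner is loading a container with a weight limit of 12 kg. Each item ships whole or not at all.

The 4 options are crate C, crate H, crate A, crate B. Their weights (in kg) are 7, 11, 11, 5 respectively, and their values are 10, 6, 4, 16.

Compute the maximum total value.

crate C: weight 7 ≤ 12, value 10.
crate C + crate B: weight 7 + 5 = 12 ≤ 12, value 10 + 16 = 26.
crate B: weight 5 ≤ 12, value 16.
Best is crate C and crate B with total value 26.

26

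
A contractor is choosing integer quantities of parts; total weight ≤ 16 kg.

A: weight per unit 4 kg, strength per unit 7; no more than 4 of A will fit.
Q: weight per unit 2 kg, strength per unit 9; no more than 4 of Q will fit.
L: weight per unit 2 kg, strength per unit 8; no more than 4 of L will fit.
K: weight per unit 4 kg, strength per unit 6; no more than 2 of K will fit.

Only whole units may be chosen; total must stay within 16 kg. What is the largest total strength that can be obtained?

68

This is a bounded integer knapsack.
4×Q and 4×L: weight 16 ≤ 16, strength 4·9 + 4·8 = 68.
4×Q and 3×L: weight 14 ≤ 16, strength 4·9 + 3·8 = 60.
Best is 68.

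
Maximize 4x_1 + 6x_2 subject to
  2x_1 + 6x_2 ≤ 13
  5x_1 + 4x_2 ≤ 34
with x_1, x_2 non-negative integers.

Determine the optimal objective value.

24

Relaxing integrality, the LP optimum is 26.00 at (x_1,x_2) = (6.5, 0), which is not an integer point.
(x_1,x_2)=(6,0): 2·6+6·0=12≤13, 5·6+4·0=30≤34, objective 24.
(x_1,x_2)=(5,0): 2·5+6·0=10≤13, 5·5+4·0=25≤34, objective 20.
No feasible integer point exceeds 24.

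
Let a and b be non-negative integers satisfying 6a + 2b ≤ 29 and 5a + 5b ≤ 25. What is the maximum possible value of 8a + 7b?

(a,b)=(4,1): 6·4+2·1=26≤29, 5·4+5·1=25≤25, objective 39.
(a,b)=(3,2): 6·3+2·2=22≤29, 5·3+5·2=25≤25, objective 38.
(a,b)=(4,0): 6·4+2·0=24≤29, 5·4+5·0=20≤25, objective 32.
(a,b)=(3,1): 6·3+2·1=20≤29, 5·3+5·1=20≤25, objective 31.
The best lattice point is (4,1), giving 39.

39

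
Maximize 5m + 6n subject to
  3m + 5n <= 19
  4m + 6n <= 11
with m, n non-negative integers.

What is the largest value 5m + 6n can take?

(m,n)=(1,1): 3·1+5·1=8≤19, 4·1+6·1=10≤11, objective 11.
(m,n)=(2,0): 3·2+5·0=6≤19, 4·2+6·0=8≤11, objective 10.
Maximum is 11 at (m,n)=(1,1).

11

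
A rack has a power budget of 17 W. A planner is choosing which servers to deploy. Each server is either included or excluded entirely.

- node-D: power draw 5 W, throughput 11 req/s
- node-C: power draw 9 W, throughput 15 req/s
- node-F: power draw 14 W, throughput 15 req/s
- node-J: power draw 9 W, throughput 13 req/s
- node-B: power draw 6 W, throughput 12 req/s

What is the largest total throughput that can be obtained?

Allowing fractional choices, the relaxed optimum would be about 33.0, but servers are indivisible.
node-D + node-C: power draw 5 + 9 = 14 ≤ 17, throughput 11 + 15 = 26.
node-C + node-B: power draw 9 + 6 = 15 ≤ 17, throughput 15 + 12 = 27.
Best is node-C and node-B with total throughput 27.

27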